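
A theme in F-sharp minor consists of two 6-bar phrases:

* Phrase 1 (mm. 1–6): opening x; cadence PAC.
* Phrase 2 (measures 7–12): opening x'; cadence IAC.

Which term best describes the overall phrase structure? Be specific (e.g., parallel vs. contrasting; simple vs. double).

The second phrase closes with an imperfect authentic cadence, which is not stronger than the first phrase's perfect authentic cadence; without a weak→strong cadential pair there is no antecedent–consequent relationship, so this is a phrase group rather than a period.

phrase group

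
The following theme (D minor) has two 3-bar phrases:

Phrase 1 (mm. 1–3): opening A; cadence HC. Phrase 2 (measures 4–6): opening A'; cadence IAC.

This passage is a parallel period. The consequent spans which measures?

The antecedent is the phrase ending with the weaker cadence (half cadence, phrase 1) and the consequent the one ending more conclusively (imperfect authentic cadence, phrase 2); the consequent is measures 4-6.

measures 4–6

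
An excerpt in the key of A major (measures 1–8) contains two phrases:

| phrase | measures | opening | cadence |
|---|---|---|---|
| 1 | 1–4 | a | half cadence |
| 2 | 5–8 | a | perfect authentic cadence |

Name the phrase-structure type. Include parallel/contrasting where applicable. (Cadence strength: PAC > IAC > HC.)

Phrase 1 ends with a half cadence (weaker) and phrase 2 with a perfect authentic cadence (stronger): antecedent + consequent = a period.
The two phrases open with the same material (a / a), so the period is parallel.

parallel period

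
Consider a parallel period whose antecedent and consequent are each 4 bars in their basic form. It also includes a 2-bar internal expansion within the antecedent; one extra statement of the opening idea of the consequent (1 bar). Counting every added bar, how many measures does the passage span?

11 measures

Basic parallel period: 4 + 4 = 8 bars.
8 (basic form) + 2 (internal expansion) + 1 (extra statement) = 11.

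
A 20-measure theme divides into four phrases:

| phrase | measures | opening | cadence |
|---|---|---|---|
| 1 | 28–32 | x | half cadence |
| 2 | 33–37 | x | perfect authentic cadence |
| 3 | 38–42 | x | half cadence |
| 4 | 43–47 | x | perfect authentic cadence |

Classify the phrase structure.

The cadence pattern HC–PAC–HC–PAC is weak–strong twice, and phrases 3–4 restate phrases 1–2: a period heard twice, not a double period (which would end weakly at phrase 2).

repeated period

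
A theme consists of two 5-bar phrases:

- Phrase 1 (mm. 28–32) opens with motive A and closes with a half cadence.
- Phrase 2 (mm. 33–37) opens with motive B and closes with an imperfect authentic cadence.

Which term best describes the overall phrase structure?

Phrase 1 ends with a half cadence (weaker) and phrase 2 with an imperfect authentic cadence (stronger): antecedent + consequent = a period.
The two phrases open with different material (A / B), so the period is contrasting.

contrasting period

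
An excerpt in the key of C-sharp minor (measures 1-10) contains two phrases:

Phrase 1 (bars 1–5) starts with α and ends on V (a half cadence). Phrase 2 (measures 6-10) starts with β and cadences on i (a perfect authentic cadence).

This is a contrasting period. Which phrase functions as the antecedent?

phrase 1

The phrase ending with the weaker cadence (half cadence) is the antecedent; the one ending more conclusively (perfect authentic cadence) is the consequent. The antecedent is phrase 1.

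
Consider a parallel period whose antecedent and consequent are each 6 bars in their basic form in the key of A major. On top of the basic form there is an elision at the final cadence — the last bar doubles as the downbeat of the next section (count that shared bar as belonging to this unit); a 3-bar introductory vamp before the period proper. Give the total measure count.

Basic parallel period: 6 + 6 = 12 bars.
12 (basic form) + 3 (introduction) = 15.
The elision shares a bar with the next section but does not change this unit's count.

15 measures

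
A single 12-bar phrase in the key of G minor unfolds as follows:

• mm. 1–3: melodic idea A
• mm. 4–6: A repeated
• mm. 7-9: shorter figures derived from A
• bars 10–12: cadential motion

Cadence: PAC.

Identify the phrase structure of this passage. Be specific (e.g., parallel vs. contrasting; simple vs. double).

sentence

Basic idea (bars 1–3) + its repetition (bars 4-6) form the presentation; fragmentation and cadence (measures 7-12) form the continuation — the 12-bar whole is a sentence.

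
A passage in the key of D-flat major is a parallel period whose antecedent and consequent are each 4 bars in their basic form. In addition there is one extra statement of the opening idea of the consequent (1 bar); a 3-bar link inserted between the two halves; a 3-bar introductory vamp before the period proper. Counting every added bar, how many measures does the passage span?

15 measures

Basic parallel period: 4 + 4 = 8 bars.
8 (basic form) + 1 (extra statement) + 3 (link) + 3 (introduction) = 15.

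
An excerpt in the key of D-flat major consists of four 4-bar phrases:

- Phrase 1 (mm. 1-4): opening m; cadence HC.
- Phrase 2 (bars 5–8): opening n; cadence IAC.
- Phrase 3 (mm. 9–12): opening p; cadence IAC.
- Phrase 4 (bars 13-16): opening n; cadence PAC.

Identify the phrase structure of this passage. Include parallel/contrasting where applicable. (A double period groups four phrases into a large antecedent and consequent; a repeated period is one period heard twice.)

Four phrases in two halves: the first half (bars 1–8) ends with an imperfect authentic cadence, the second (measures 9–16) with a perfect authentic cadence — a large antecedent–consequent pair, i.e. a double period.
Phrase 3 begins with different material from phrase 1, making it contrasting.

contrasting double period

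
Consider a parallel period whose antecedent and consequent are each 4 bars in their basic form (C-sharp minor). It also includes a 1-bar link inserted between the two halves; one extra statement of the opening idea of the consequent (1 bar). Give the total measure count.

10 measures

Basic parallel period: 4 + 4 = 8 bars.
8 (basic form) + 1 (link) + 1 (extra statement) = 10.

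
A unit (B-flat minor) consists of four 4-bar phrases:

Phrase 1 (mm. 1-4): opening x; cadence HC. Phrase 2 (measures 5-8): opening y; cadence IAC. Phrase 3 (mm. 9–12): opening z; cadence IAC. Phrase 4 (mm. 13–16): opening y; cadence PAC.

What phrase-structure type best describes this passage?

contrasting double period

Four phrases in two halves: the first half (measures 1-8) ends with an imperfect authentic cadence, the second (mm. 9–16) with a perfect authentic cadence — a large antecedent–consequent pair, i.e. a double period.
Phrase 3 begins with different material from phrase 1, making it contrasting.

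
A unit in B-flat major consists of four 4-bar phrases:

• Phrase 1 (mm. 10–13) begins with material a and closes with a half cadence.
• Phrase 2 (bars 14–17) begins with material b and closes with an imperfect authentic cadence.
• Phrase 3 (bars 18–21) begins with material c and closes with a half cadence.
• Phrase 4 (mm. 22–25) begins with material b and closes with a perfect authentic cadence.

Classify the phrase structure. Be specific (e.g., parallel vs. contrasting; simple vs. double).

Four phrases in two halves: the first half (mm. 10–17) ends with an imperfect authentic cadence, the second (mm. 18–25) with a perfect authentic cadence — a large antecedent–consequent pair, i.e. a double period.
Phrase 3 begins with different material from phrase 1, making it contrasting.

contrasting double period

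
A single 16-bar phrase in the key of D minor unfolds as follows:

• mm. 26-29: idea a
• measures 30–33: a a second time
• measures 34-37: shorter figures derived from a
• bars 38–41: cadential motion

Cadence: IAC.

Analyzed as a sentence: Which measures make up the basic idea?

measures 26–29

The presentation of a sentence is the basic idea (mm. 26–29) plus its repetition (mm. 30-33); the basic idea is therefore bars 26–29.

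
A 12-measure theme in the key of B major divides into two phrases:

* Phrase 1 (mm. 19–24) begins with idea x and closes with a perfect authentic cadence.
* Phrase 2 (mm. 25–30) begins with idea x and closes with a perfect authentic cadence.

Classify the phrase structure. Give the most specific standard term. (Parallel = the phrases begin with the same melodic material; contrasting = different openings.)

Both phrases have the same opening (x) and the same cadence (perfect authentic cadence): the second is a restatement, not a consequent, so this is a repeated phrase rather than a period.

repeated phrase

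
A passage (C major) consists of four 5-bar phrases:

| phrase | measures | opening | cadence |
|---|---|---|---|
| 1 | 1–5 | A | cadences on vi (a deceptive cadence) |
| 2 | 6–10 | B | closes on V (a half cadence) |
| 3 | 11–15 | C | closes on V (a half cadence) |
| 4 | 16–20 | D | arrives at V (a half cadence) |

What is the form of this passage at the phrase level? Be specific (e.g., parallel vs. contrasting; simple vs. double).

Phrase 4 ends with a half cadence, no stronger than phrase 2's half cadence, so the four phrases do not form a double period; nor do phrases 3–4 duplicate 1–2, so it is not a repeated period. With no phrase reaching a conclusive cadence, the passage is a phrase group.

phrase group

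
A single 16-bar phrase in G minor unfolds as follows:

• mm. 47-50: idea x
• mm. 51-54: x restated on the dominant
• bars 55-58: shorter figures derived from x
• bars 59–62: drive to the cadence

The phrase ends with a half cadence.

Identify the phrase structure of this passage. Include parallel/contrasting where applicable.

sentence

Basic idea (measures 47–50) + its repetition (measures 51–54) form the presentation; fragmentation and cadence (measures 55–62) form the continuation — the 16-bar whole is a sentence.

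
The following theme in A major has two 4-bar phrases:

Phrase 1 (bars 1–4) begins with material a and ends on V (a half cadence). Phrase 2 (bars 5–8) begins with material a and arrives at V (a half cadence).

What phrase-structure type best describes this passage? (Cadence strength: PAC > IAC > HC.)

repeated phrase

Both phrases have the same opening (a) and the same cadence (half cadence): the second is a restatement, not a consequent, so this is a repeated phrase rather than a period.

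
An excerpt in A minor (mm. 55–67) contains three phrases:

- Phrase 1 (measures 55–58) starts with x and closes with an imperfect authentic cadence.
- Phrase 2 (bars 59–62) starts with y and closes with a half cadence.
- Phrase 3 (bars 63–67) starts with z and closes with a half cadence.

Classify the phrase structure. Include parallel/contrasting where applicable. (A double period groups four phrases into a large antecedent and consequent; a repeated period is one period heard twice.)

phrase group

The final phrase closes with a half cadence, which is not stronger than the preceding half cadence; the 3 phrases lack an overall antecedent–consequent design and so form a phrase group.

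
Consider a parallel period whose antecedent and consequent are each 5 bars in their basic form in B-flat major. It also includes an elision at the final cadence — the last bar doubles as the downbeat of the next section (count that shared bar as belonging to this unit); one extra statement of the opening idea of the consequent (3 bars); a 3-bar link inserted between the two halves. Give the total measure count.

Basic parallel period: 5 + 5 = 10 bars.
10 (basic form) + 3 (extra statement) + 3 (link) = 16.
The elision shares a bar with the next section but does not change this unit's count.

16 measures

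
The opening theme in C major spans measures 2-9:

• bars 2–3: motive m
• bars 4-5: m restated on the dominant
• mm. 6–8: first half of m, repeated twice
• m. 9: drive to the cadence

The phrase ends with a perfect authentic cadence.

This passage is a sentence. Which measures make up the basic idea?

measures 2–3

The presentation of a sentence is the basic idea (mm. 2–3) plus its repetition (bars 4–5); the basic idea is therefore bars 2–3.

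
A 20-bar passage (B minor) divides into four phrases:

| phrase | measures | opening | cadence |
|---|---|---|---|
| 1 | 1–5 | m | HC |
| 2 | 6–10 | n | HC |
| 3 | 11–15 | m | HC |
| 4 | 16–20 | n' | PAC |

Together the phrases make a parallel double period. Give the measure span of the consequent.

In a double period the first pair of phrases (ending half cadence) is the large antecedent and the second pair (ending perfect authentic cadence) is the large consequent; the consequent is measures 11–20.

measures 11–20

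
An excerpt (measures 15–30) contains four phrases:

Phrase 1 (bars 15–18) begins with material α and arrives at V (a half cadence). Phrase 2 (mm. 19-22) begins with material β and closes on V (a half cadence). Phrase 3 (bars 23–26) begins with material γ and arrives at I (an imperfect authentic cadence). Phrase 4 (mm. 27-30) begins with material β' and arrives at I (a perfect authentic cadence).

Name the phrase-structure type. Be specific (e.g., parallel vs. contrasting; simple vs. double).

contrasting double period

Four phrases in two halves: the first half (bars 15-22) ends with a half cadence, the second (bars 23–30) with a perfect authentic cadence — a large antecedent–consequent pair, i.e. a double period.
Phrase 3 begins with different material from phrase 1, making it contrasting.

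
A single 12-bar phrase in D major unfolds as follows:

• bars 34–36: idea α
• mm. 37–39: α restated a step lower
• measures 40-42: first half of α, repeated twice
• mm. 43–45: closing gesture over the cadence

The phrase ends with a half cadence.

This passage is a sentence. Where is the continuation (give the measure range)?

measures 40–45

After the presentation (measures 34–39), the continuation covers the fragmentation through the cadence: mm. 40-45.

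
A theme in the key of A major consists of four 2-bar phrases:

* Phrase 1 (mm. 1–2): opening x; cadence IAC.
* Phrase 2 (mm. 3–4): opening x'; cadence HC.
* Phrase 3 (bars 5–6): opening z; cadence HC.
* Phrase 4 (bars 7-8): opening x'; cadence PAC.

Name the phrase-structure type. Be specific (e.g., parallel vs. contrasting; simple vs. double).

contrasting double period

Four phrases in two halves: the first half (mm. 1–4) ends with a half cadence, the second (measures 5–8) with a perfect authentic cadence — a large antecedent–consequent pair, i.e. a double period.
Phrase 3 begins with different material from phrase 1, making it contrasting.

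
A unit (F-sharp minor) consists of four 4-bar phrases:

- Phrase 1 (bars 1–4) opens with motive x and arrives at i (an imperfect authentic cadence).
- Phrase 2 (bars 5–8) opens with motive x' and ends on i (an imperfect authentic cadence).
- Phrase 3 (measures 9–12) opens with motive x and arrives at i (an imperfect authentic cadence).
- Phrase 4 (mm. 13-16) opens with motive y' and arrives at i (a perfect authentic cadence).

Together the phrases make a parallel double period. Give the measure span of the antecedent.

In a double period the first pair of phrases (ending imperfect authentic cadence) is the large antecedent and the second pair (ending perfect authentic cadence) is the large consequent; the antecedent is measures 1–8.

measures 1–8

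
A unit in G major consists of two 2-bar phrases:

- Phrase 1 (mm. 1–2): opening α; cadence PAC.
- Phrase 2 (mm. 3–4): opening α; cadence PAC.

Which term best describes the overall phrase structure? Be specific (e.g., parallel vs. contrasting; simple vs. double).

repeated phrase

Both phrases have the same opening (α) and the same cadence (perfect authentic cadence): the second is a restatement, not a consequent, so this is a repeated phrase rather than a period.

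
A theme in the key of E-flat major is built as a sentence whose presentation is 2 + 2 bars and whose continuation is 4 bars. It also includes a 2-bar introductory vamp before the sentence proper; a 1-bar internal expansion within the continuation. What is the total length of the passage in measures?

11 measures

Basic sentence: 2 + 2 + 4 = 8 bars.
8 (basic form) + 2 (introduction) + 1 (internal expansion) = 11.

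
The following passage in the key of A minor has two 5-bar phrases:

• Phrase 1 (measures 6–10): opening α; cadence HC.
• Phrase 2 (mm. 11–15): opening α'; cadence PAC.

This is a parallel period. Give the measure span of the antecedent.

The phrase ending with the weaker cadence (half cadence) is the antecedent; the one ending more conclusively (perfect authentic cadence) is the consequent. The antecedent is measures 6–10.

measures 6–10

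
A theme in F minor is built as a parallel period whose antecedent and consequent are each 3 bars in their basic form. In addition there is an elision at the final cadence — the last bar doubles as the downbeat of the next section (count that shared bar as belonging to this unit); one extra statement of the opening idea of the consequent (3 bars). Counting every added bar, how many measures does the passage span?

9 measures

Basic parallel period: 3 + 3 = 6 bars.
6 (basic form) + 3 (extra statement) = 9.
The elision shares a bar with the next section but does not change this unit's count.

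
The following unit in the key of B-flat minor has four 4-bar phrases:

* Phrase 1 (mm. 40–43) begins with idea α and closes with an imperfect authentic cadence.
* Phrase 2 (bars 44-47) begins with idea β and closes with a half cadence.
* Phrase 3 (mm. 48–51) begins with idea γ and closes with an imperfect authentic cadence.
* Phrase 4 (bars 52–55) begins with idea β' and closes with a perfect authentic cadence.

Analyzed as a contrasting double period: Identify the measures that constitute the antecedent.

In a double period the four phrases pair into a large antecedent (phrases 1–2, ending half cadence) and a large consequent (phrases 3–4, ending perfect authentic cadence). The antecedent spans mm. 40–47.

measures 40–47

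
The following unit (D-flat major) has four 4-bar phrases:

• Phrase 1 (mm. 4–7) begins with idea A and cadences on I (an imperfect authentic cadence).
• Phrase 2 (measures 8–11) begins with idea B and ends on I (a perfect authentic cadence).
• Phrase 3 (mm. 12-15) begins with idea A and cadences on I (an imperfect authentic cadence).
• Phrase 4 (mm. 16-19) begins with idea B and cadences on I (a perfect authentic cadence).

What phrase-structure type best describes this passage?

The cadence pattern IAC–PAC–IAC–PAC is weak–strong twice, and phrases 3–4 restate phrases 1–2: a period heard twice, not a double period (which would end weakly at phrase 2).

repeated period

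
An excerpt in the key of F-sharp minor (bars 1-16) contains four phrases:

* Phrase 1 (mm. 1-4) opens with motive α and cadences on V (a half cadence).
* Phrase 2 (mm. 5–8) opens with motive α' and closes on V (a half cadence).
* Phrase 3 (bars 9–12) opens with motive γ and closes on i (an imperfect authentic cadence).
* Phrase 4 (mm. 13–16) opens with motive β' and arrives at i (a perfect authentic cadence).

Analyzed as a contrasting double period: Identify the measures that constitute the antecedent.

In a double period the four phrases pair into a large antecedent (phrases 1–2, ending half cadence) and a large consequent (phrases 3–4, ending perfect authentic cadence). The antecedent spans mm. 1-8.

measures 1–8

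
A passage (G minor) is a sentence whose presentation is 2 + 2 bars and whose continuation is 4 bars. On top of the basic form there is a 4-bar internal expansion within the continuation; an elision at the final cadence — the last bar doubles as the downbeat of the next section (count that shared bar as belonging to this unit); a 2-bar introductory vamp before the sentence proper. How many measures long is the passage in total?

14 measures

Basic sentence: 2 + 2 + 4 = 8 bars.
8 (basic form) + 4 (internal expansion) + 2 (introduction) = 14.
The elision shares a bar with the next section but does not change this unit's count.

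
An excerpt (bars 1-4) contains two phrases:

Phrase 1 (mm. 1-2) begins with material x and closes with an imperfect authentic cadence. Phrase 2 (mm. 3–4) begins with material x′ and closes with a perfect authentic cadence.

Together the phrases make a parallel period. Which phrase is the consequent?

phrase 2

The phrase ending with the weaker cadence (imperfect authentic cadence) is the antecedent; the one ending more conclusively (perfect authentic cadence) is the consequent. The consequent is phrase 2.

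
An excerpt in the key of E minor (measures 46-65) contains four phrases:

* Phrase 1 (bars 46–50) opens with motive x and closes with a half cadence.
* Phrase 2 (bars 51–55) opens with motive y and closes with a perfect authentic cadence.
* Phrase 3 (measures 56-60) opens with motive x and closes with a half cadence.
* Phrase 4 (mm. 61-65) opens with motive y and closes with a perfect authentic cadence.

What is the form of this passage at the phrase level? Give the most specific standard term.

The cadence pattern HC–PAC–HC–PAC is weak–strong twice, and phrases 3–4 restate phrases 1–2: a period heard twice, not a double period (which would end weakly at phrase 2).

repeated period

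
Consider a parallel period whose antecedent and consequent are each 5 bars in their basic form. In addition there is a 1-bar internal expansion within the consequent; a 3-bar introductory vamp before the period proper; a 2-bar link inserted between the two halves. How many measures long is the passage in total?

16 measures

Basic parallel period: 5 + 5 = 10 bars.
10 (basic form) + 1 (internal expansion) + 3 (introduction) + 2 (link) = 16.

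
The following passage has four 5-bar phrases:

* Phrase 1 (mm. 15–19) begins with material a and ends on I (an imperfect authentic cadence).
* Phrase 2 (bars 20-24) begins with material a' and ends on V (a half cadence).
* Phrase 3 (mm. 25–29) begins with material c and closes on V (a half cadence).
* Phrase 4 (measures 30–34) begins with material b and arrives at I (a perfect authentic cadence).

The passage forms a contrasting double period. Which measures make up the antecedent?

measures 15–24

In a double period the first pair of phrases (ending half cadence) is the large antecedent and the second pair (ending perfect authentic cadence) is the large consequent; the antecedent is measures 15–24.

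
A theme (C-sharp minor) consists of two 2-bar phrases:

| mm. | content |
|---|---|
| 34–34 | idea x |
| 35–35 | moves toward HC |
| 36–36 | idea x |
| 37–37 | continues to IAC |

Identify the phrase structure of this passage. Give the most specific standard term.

parallel period

Phrase 1 ends with a half cadence (weaker) and phrase 2 with an imperfect authentic cadence (stronger): antecedent + consequent = a period.
The two phrases open with the same material (x / x), so the period is parallel.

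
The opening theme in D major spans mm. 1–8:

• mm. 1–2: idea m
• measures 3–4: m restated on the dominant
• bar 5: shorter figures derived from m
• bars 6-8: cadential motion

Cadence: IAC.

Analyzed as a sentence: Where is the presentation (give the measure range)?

The presentation of a sentence is the basic idea (bars 1-2) plus its repetition (bars 3–4); the presentation is therefore bars 1–4.

measures 1–4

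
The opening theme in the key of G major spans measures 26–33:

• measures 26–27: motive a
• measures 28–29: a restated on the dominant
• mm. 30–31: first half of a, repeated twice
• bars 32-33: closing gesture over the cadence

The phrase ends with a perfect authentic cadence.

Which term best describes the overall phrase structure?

sentence

Basic idea (mm. 26–27) + its repetition (measures 28–29) form the presentation; fragmentation and cadence (bars 30–33) form the continuation — the 8-bar whole is a sentence.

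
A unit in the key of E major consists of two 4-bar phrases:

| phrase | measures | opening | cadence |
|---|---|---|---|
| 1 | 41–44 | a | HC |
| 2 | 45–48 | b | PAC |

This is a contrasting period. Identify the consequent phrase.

The phrase ending with the weaker cadence (half cadence) is the antecedent; the one ending more conclusively (perfect authentic cadence) is the consequent. The consequent is phrase 2.

phrase 2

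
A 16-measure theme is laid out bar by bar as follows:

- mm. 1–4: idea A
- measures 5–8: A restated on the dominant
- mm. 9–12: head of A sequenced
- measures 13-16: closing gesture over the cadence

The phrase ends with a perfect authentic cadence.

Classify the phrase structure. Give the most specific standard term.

sentence

Basic idea (bars 1-4) + its repetition (mm. 5-8) form the presentation; fragmentation and cadence (bars 9–16) form the continuation — the 16-bar whole is a sentence.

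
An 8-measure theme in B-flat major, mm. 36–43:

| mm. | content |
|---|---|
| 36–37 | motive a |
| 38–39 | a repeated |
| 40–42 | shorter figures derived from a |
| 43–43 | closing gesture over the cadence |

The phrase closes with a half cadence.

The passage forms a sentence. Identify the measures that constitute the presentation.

measures 36–39

The presentation of a sentence is the basic idea (mm. 36-37) plus its repetition (bars 38–39); the presentation is therefore measures 36-39.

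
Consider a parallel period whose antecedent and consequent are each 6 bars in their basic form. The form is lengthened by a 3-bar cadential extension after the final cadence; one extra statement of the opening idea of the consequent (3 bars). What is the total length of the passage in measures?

Basic parallel period: 6 + 6 = 12 bars.
12 (basic form) + 3 (cadential extension) + 3 (extra statement) = 18.

18 measures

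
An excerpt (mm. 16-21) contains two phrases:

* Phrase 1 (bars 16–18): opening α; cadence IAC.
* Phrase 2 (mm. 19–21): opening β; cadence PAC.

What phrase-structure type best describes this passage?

contrasting period

Phrase 1 ends with an imperfect authentic cadence (weaker) and phrase 2 with a perfect authentic cadence (stronger): antecedent + consequent = a period.
The two phrases open with different material (α / β), so the period is contrasting.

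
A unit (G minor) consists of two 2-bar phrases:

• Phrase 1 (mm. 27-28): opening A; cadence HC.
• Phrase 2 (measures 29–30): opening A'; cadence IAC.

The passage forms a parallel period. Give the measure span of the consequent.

measures 29–30

The phrase ending with the weaker cadence (half cadence) is the antecedent; the one ending more conclusively (imperfect authentic cadence) is the consequent. The consequent is measures 29–30.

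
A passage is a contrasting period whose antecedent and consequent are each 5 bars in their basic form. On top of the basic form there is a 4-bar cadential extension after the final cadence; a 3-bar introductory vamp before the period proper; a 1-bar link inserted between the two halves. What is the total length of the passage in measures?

18 measures

Basic contrasting period: 5 + 5 = 10 bars.
10 (basic form) + 4 (cadential extension) + 3 (introduction) + 1 (link) = 18.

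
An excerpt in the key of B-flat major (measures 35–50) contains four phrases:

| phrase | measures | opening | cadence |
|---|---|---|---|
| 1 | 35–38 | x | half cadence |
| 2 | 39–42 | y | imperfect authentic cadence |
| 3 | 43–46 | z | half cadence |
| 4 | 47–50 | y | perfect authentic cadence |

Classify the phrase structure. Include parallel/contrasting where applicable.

Four phrases in two halves: the first half (bars 35–42) ends with an imperfect authentic cadence, the second (mm. 43–50) with a perfect authentic cadence — a large antecedent–consequent pair, i.e. a double period.
Phrase 3 begins with different material from phrase 1, making it contrasting.

contrasting double period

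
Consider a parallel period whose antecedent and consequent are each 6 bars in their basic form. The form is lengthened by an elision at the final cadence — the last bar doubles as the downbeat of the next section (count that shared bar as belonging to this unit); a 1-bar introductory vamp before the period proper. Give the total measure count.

13 measures

Basic parallel period: 6 + 6 = 12 bars.
12 (basic form) + 1 (introduction) = 13.
The elision shares a bar with the next section but does not change this unit's count.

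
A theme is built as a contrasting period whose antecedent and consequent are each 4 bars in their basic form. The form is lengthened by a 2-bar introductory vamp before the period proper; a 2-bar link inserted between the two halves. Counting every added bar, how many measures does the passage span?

Basic contrasting period: 4 + 4 = 8 bars.
8 (basic form) + 2 (introduction) + 2 (link) = 12.

12 measures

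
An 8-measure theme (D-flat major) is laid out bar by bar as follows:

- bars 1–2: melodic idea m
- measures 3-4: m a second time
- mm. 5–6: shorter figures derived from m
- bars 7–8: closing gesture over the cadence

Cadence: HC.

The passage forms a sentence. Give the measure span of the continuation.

measures 5–8

After the presentation (measures 1-4), the continuation covers the fragmentation through the cadence: mm. 5–8.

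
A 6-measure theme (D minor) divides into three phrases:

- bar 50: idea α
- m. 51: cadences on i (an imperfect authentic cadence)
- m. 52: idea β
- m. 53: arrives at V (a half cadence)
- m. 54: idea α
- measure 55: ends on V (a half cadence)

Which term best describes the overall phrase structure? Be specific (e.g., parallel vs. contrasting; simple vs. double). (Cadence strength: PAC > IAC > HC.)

phrase group

The final phrase closes with a half cadence, which is not stronger than the preceding half cadence; the 3 phrases lack an overall antecedent–consequent design and so form a phrase group.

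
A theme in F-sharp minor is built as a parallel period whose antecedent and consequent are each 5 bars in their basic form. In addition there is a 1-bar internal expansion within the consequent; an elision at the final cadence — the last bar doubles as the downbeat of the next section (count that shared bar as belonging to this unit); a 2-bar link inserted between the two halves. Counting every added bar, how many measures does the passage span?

Basic parallel period: 5 + 5 = 10 bars.
10 (basic form) + 1 (internal expansion) + 2 (link) = 13.
The elision shares a bar with the next section but does not change this unit's count.

13 measures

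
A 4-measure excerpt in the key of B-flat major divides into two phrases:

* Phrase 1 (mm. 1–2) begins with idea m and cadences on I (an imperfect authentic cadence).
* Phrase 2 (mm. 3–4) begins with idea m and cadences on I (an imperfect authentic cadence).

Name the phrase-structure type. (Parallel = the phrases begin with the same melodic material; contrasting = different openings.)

repeated phrase

Both phrases have the same opening (m) and the same cadence (imperfect authentic cadence): the second is a restatement, not a consequent, so this is a repeated phrase rather than a period.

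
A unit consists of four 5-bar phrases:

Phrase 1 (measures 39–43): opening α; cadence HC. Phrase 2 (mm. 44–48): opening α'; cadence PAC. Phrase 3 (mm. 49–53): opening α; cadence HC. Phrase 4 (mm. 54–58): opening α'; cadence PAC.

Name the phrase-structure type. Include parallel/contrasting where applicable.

The cadence pattern HC–PAC–HC–PAC is weak–strong twice, and phrases 3–4 restate phrases 1–2: a period heard twice, not a double period (which would end weakly at phrase 2).

repeated period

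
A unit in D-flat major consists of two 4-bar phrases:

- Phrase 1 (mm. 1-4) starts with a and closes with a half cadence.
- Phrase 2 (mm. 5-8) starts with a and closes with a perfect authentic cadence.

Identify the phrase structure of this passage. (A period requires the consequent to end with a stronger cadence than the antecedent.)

parallel period

Phrase 1 ends with a half cadence (weaker) and phrase 2 with a perfect authentic cadence (stronger): antecedent + consequent = a period.
The two phrases open with the same material (a / a), so the period is parallel.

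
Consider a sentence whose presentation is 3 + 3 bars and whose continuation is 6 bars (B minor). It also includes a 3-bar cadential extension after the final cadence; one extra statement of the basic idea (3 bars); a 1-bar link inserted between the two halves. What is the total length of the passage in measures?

19 measures

Basic sentence: 3 + 3 + 6 = 12 bars.
12 (basic form) + 3 (cadential extension) + 3 (extra statement) + 1 (link) = 19.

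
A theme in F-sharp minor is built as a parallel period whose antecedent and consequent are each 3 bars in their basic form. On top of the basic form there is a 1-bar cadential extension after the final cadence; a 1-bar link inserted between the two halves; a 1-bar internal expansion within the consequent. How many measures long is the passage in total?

Basic parallel period: 3 + 3 = 6 bars.
6 (basic form) + 1 (cadential extension) + 1 (link) + 1 (internal expansion) = 9.

9 measures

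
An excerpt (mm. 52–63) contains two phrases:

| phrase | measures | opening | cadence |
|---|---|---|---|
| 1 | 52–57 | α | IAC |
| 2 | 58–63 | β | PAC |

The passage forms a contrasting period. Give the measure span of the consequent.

The antecedent is the phrase ending with the weaker cadence (imperfect authentic cadence, phrase 1) and the consequent the one ending more conclusively (perfect authentic cadence, phrase 2); the consequent is measures 58-63.

measures 58–63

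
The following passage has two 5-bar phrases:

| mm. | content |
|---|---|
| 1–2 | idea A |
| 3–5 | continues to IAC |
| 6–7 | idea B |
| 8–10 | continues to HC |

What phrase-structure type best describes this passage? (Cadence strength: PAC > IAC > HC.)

The second phrase closes with a half cadence, which is not stronger than the first phrase's imperfect authentic cadence; without a weak→strong cadential pair there is no antecedent–consequent relationship, so this is a phrase group rather than a period.

phrase group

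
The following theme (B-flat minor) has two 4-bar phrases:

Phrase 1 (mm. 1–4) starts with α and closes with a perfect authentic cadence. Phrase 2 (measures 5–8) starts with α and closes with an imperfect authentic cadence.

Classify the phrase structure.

The second phrase closes with an imperfect authentic cadence, which is not stronger than the first phrase's perfect authentic cadence; without a weak→strong cadential pair there is no antecedent–consequent relationship, so this is a phrase group rather than a period.

phrase group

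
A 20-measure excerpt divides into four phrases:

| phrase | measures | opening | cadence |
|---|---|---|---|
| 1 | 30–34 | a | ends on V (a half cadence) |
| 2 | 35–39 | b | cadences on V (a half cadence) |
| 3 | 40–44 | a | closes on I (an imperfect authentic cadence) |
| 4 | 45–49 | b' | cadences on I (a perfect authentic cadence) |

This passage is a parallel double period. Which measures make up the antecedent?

measures 30–39

In a double period the four phrases pair into a large antecedent (phrases 1–2, ending half cadence) and a large consequent (phrases 3–4, ending perfect authentic cadence). The antecedent spans bars 30–39.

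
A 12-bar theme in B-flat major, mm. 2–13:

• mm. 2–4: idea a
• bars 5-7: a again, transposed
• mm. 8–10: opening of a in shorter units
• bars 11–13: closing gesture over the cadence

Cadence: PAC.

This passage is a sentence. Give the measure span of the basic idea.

The presentation of a sentence is the basic idea (measures 2–4) plus its repetition (measures 5-7); the basic idea is therefore mm. 2–4.

measures 2–4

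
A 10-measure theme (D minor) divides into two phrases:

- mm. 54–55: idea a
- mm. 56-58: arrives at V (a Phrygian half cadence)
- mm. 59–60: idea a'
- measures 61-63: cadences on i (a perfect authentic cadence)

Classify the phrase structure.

parallel period

Phrase 1 ends with a Phrygian half cadence (weaker) and phrase 2 with a perfect authentic cadence (stronger): antecedent + consequent = a period.
The two phrases open with the same material (a / a'), so the period is parallel.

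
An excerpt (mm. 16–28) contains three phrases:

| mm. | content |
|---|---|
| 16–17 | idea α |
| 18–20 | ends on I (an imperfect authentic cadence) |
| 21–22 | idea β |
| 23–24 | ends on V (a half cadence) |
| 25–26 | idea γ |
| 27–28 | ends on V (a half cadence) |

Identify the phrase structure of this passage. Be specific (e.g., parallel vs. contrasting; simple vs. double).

The final phrase closes with a half cadence, which is not stronger than the preceding half cadence; the 3 phrases lack an overall antecedent–consequent design and so form a phrase group.

phrase group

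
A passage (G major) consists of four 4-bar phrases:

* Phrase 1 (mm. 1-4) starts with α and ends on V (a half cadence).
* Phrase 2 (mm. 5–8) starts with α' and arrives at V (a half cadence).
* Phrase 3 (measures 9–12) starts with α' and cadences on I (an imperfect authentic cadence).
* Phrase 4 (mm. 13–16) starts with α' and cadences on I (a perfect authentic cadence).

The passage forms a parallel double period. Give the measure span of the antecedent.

measures 1–8

In a double period the four phrases pair into a large antecedent (phrases 1–2, ending half cadence) and a large consequent (phrases 3–4, ending perfect authentic cadence). The antecedent spans measures 1–8.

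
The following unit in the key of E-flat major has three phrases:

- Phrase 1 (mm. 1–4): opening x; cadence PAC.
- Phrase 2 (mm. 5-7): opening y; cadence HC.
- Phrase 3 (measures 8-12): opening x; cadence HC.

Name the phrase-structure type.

phrase group

The final phrase closes with a half cadence, which is not stronger than the preceding half cadence; the 3 phrases lack an overall antecedent–consequent design and so form a phrase group.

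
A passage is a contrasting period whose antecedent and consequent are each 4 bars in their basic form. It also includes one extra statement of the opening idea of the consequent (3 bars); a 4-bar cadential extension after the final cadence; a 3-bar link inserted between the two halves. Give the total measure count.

18 measures

Basic contrasting period: 4 + 4 = 8 bars.
8 (basic form) + 3 (extra statement) + 4 (cadential extension) + 3 (link) = 18.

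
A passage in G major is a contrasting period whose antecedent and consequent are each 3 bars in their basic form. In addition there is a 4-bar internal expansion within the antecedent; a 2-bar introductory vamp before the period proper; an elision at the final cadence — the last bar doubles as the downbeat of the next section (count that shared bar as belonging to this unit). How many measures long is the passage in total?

Basic contrasting period: 3 + 3 = 6 bars.
6 (basic form) + 4 (internal expansion) + 2 (introduction) = 12.
The elision shares a bar with the next section but does not change this unit's count.

12 measures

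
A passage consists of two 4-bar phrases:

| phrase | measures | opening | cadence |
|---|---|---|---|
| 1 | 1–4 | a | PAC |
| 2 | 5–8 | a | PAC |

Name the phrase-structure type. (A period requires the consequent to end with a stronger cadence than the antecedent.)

repeated phrase

Both phrases have the same opening (a) and the same cadence (perfect authentic cadence): the second is a restatement, not a consequent, so this is a repeated phrase rather than a period.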